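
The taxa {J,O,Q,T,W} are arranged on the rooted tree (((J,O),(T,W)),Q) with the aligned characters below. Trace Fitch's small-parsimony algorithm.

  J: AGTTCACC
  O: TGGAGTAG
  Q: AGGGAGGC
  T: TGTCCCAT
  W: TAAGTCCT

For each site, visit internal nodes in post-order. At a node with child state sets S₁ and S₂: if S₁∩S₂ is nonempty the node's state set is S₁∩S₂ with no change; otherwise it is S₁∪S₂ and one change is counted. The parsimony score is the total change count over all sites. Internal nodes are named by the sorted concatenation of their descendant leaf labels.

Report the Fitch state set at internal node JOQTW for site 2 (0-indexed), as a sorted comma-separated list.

[col 0] JO: children J:{A}, O:{T} ∪→ {A,T}; cost 1
[col 0] TW: children T:{T}, W:{T} ∩→ {T}; cost 0
[col 0] JOTW: children JO:{A,T}, TW:{T} ∩→ {T}; cost 0
[col 0] JOQTW: children JOTW:{T}, Q:{A} ∪→ {A,T}; cost 1
[col 1] JO: children J:{G}, O:{G} ∩→ {G}; cost 0
[col 1] TW: children T:{G}, W:{A} ∪→ {A,G}; cost 1
[col 1] JOTW: children JO:{G}, TW:{A,G} ∩→ {G}; cost 0
[col 1] JOQTW: children JOTW:{G}, Q:{G} ∩→ {G}; cost 0
[col 2] JO: children J:{T}, O:{G} ∪→ {G,T}; cost 1
[col 2] TW: children T:{T}, W:{A} ∪→ {A,T}; cost 1
[col 2] JOTW: children JO:{G,T}, TW:{A,T} ∩→ {T}; cost 0
[col 2] JOQTW: children JOTW:{T}, Q:{G} ∪→ {G,T}; cost 1
[col 3] JO: children J:{T}, O:{A} ∪→ {A,T}; cost 1
[col 3] TW: children T:{C}, W:{G} ∪→ {C,G}; cost 1
[col 3] JOTW: children JO:{A,T}, TW:{C,G} ∪→ {A,C,G,T}; cost 1
[col 3] JOQTW: children JOTW:{A,C,G,T}, Q:{G} ∩→ {G}; cost 0
[col 4] JO: children J:{C}, O:{G} ∪→ {C,G}; cost 1
[col 4] TW: children T:{C}, W:{T} ∪→ {C,T}; cost 1
[col 4] JOTW: children JO:{C,G}, TW:{C,T} ∩→ {C}; cost 0
[col 4] JOQTW: children JOTW:{C}, Q:{A} ∪→ {A,C}; cost 1
[col 5] JO: children J:{A}, O:{T} ∪→ {A,T}; cost 1
[col 5] TW: children T:{C}, W:{C} ∩→ {C}; cost 0
[col 5] JOTW: children JO:{A,T}, TW:{C} ∪→ {A,C,T}; cost 1
[col 5] JOQTW: children JOTW:{A,C,T}, Q:{G} ∪→ {A,C,G,T}; cost 1
[col 6] JO: children J:{C}, O:{A} ∪→ {A,C}; cost 1
[col 6] TW: children T:{A}, W:{C} ∪→ {A,C}; cost 1
[col 6] JOTW: children JO:{A,C}, TW:{A,C} ∩→ {A,C}; cost 0
[col 6] JOQTW: children JOTW:{A,C}, Q:{G} ∪→ {A,C,G}; cost 1
[col 7] JO: children J:{C}, O:{G} ∪→ {C,G}; cost 1
[col 7] TW: children T:{T}, W:{T} ∩→ {T}; cost 0
[col 7] JOTW: children JO:{C,G}, TW:{T} ∪→ {C,G,T}; cost 1
[col 7] JOQTW: children JOTW:{C,G,T}, Q:{C} ∩→ {C}; cost 0
per-site changes: [2, 1, 3, 3, 3, 3, 3, 2]; total = 20

G,T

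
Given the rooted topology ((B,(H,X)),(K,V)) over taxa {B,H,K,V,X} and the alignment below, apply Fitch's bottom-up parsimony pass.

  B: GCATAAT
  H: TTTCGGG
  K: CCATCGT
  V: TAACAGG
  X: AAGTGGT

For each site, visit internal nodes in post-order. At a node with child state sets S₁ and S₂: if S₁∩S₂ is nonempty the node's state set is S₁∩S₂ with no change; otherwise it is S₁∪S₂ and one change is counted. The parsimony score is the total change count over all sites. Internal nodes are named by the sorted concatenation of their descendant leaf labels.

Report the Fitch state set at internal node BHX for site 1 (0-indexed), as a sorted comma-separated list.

site 0, node HX: H={T} ∪ X={A} → {A,T} (+1)
site 0, node BHX: B={G} ∪ HX={A,T} → {A,G,T} (+1)
site 0, node KV: K={C} ∪ V={T} → {C,T} (+1)
site 0, node BHKVX: BHX={A,G,T} ∩ KV={C,T} → {T} (+0)
site 1, node HX: H={T} ∪ X={A} → {A,T} (+1)
site 1, node BHX: B={C} ∪ HX={A,T} → {A,C,T} (+1)
site 1, node KV: K={C} ∪ V={A} → {A,C} (+1)
site 1, node BHKVX: BHX={A,C,T} ∩ KV={A,C} → {A,C} (+0)
site 2, node HX: H={T} ∪ X={G} → {G,T} (+1)
site 2, node BHX: B={A} ∪ HX={G,T} → {A,G,T} (+1)
site 2, node KV: K={A} ∩ V={A} → {A} (+0)
site 2, node BHKVX: BHX={A,G,T} ∩ KV={A} → {A} (+0)
site 3, node HX: H={C} ∪ X={T} → {C,T} (+1)
site 3, node BHX: B={T} ∩ HX={C,T} → {T} (+0)
site 3, node KV: K={T} ∪ V={C} → {C,T} (+1)
site 3, node BHKVX: BHX={T} ∩ KV={C,T} → {T} (+0)
site 4, node HX: H={G} ∩ X={G} → {G} (+0)
site 4, node BHX: B={A} ∪ HX={G} → {A,G} (+1)
site 4, node KV: K={C} ∪ V={A} → {A,C} (+1)
site 4, node BHKVX: BHX={A,G} ∩ KV={A,C} → {A} (+0)
site 5, node HX: H={G} ∩ X={G} → {G} (+0)
site 5, node BHX: B={A} ∪ HX={G} → {A,G} (+1)
site 5, node KV: K={G} ∩ V={G} → {G} (+0)
site 5, node BHKVX: BHX={A,G} ∩ KV={G} → {G} (+0)
site 6, node HX: H={G} ∪ X={T} → {G,T} (+1)
site 6, node BHX: B={T} ∩ HX={G,T} → {T} (+0)
site 6, node KV: K={T} ∪ V={G} → {G,T} (+1)
site 6, node BHKVX: BHX={T} ∩ KV={G,T} → {T} (+0)
per-site changes: [3, 3, 2, 2, 2, 1, 2]; total = 15

A,C,T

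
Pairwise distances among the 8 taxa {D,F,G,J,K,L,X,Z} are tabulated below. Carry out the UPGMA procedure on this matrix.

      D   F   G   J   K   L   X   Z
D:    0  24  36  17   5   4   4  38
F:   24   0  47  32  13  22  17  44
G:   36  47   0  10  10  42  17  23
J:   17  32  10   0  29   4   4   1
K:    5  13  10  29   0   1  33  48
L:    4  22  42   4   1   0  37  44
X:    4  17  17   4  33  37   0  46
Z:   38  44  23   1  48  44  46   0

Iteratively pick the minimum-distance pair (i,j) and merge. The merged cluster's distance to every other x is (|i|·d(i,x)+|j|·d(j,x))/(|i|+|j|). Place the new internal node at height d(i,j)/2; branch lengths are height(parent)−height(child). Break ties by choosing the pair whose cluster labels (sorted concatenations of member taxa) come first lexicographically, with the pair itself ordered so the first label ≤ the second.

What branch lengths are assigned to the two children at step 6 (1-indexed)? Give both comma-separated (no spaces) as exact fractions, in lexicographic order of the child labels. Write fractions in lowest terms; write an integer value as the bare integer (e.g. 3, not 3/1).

1. join J+Z (d=1) ⇒ JZ; edges |J|=1/2, |Z|=1/2
  updated: d(D,JZ)=55/2, d(F,JZ)=38, d(G,JZ)=33/2, d(JZ,K)=77/2, d(JZ,L)=24, d(JZ,X)=25
2. join K+L (d=1) ⇒ KL; edges |K|=1/2, |L|=1/2
  updated: d(D,KL)=9/2, d(F,KL)=35/2, d(G,KL)=26, d(JZ,KL)=125/4, d(KL,X)=35
3. join D+X (d=4) ⇒ DX; edges |D|=2, |X|=2
  updated: d(DX,F)=41/2, d(DX,G)=53/2, d(DX,JZ)=105/4, d(DX,KL)=79/4
4. join G+JZ (d=33/2) ⇒ GJZ; edges |G|=33/4, |JZ|=31/4
  updated: d(DX,GJZ)=79/3, d(F,GJZ)=41, d(GJZ,KL)=59/2
5. join F+KL (d=35/2) ⇒ FKL; edges |F|=35/4, |KL|=33/4
  updated: d(DX,FKL)=20, d(FKL,GJZ)=100/3
6. join DX+FKL (d=20) ⇒ DFKLX; edges |DX|=8, |FKL|=5/4
  updated: d(DFKLX,GJZ)=458/15
7. join DFKLX+GJZ (d=458/15) ⇒ DFGJKLXZ; edges |DFKLX|=79/15, |GJZ|=421/60
final tree: (((D:2,X:2):8,(F:35/4,(K:1/2,L:1/2):33/4):5/4):79/15,(G:33/4,(J:1/2,Z:1/2):31/4):421/60)
total length: 908/15

8,5/4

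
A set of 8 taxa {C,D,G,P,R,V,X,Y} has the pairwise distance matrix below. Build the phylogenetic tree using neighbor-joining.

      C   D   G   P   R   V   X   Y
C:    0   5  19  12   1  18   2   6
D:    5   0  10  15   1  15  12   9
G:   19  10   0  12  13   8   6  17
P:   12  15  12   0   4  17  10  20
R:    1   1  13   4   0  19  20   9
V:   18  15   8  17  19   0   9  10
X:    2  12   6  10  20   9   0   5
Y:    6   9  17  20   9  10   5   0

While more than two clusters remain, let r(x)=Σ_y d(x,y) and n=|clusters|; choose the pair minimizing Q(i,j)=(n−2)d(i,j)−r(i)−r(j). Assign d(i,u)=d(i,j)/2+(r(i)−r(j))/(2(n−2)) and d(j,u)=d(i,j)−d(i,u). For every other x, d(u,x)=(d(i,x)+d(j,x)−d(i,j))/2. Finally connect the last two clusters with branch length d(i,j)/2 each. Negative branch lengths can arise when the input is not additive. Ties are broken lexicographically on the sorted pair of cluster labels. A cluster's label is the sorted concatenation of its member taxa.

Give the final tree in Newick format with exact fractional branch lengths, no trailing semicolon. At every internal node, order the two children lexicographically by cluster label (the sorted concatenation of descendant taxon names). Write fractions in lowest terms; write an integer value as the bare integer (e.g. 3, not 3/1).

(((C:37/64,(((G:37/12,V:59/12):95/32,X:17/32):107/48,Y:157/48):187/64):75/64,D:165/64):219/128,(P:89/20,R:-9/20):219/128)

1. join G+V (d=8, Q=-133) ⇒ GV; edges |G|=37/12, |V|=59/12
  updated: d(C,GV)=29/2, d(D,GV)=17/2, d(GV,P)=21/2, d(GV,R)=12, d(GV,X)=7/2, d(GV,Y)=19/2
2. join P+R (d=4, Q=-197/2) ⇒ PR; edges |P|=89/20, |R|=-9/20
  updated: d(C,PR)=9/2, d(D,PR)=6, d(GV,PR)=37/4, d(PR,X)=13, d(PR,Y)=25/2
3. join GV+X (d=7/2, Q=-267/4) ⇒ GVX; edges |GV|=95/32, |X|=17/32
  updated: d(C,GVX)=13/2, d(D,GVX)=17/2, d(GVX,PR)=75/8, d(GVX,Y)=11/2
4. join GVX+Y (d=11/2, Q=-371/8) ⇒ GVXY; edges |GVX|=107/48, |Y|=157/48
  updated: d(C,GVXY)=7/2, d(D,GVXY)=6, d(GVXY,PR)=131/16
5. join C+GVXY (d=7/2, Q=-379/16) ⇒ CGVXY; edges |C|=37/64, |GVXY|=187/64
  updated: d(CGVXY,D)=15/4, d(CGVXY,PR)=147/32
6. join CGVXY+D (d=15/4, Q=-459/32) ⇒ CDGVXY; edges |CGVXY|=75/64, |D|=165/64
  updated: d(CDGVXY,PR)=219/64
7. join CDGVXY+PR (d=219/64) ⇒ CDGPRVXY; edges |CDGVXY|=219/128, |PR|=219/128
final tree: (((C:37/64,(((G:37/12,V:59/12):95/32,X:17/32):107/48,Y:157/48):187/64):75/64,D:165/64):219/128,(P:89/20,R:-9/20):219/128)
total length: 2027/64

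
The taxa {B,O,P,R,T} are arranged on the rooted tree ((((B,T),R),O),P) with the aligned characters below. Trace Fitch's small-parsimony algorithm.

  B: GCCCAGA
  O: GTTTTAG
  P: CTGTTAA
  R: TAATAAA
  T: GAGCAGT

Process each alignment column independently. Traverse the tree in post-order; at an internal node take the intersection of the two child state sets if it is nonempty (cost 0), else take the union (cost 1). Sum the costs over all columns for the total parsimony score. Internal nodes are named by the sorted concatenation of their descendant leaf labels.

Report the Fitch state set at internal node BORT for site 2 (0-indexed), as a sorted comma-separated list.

A,C,G,T

site 0, node BT: B={G} ∩ T={G} → {G} (+0)
site 0, node BRT: BT={G} ∪ R={T} → {G,T} (+1)
site 0, node BORT: BRT={G,T} ∩ O={G} → {G} (+0)
site 0, node BOPRT: BORT={G} ∪ P={C} → {C,G} (+1)
site 1, node BT: B={C} ∪ T={A} → {A,C} (+1)
site 1, node BRT: BT={A,C} ∩ R={A} → {A} (+0)
site 1, node BORT: BRT={A} ∪ O={T} → {A,T} (+1)
site 1, node BOPRT: BORT={A,T} ∩ P={T} → {T} (+0)
site 2, node BT: B={C} ∪ T={G} → {C,G} (+1)
site 2, node BRT: BT={C,G} ∪ R={A} → {A,C,G} (+1)
site 2, node BORT: BRT={A,C,G} ∪ O={T} → {A,C,G,T} (+1)
site 2, node BOPRT: BORT={A,C,G,T} ∩ P={G} → {G} (+0)
site 3, node BT: B={C} ∩ T={C} → {C} (+0)
site 3, node BRT: BT={C} ∪ R={T} → {C,T} (+1)
site 3, node BORT: BRT={C,T} ∩ O={T} → {T} (+0)
site 3, node BOPRT: BORT={T} ∩ P={T} → {T} (+0)
site 4, node BT: B={A} ∩ T={A} → {A} (+0)
site 4, node BRT: BT={A} ∩ R={A} → {A} (+0)
site 4, node BORT: BRT={A} ∪ O={T} → {A,T} (+1)
site 4, node BOPRT: BORT={A,T} ∩ P={T} → {T} (+0)
site 5, node BT: B={G} ∩ T={G} → {G} (+0)
site 5, node BRT: BT={G} ∪ R={A} → {A,G} (+1)
site 5, node BORT: BRT={A,G} ∩ O={A} → {A} (+0)
site 5, node BOPRT: BORT={A} ∩ P={A} → {A} (+0)
site 6, node BT: B={A} ∪ T={T} → {A,T} (+1)
site 6, node BRT: BT={A,T} ∩ R={A} → {A} (+0)
site 6, node BORT: BRT={A} ∪ O={G} → {A,G} (+1)
site 6, node BOPRT: BORT={A,G} ∩ P={A} → {A} (+0)
per-site changes: [2, 2, 3, 1, 1, 1, 2]; total = 12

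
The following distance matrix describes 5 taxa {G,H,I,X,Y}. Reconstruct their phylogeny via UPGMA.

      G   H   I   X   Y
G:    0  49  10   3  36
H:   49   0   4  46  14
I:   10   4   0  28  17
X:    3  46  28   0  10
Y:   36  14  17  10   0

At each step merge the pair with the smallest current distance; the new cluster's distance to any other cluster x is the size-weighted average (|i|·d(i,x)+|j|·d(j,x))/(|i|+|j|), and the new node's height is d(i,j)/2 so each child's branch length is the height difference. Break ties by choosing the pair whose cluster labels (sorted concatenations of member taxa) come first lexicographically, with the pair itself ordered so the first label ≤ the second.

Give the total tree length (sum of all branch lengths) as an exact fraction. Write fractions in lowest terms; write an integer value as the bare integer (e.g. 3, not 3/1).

1. join G+X (d=3) ⇒ GX; edges |G|=3/2, |X|=3/2
  updated: d(GX,H)=95/2, d(GX,I)=19, d(GX,Y)=23
2. join H+I (d=4) ⇒ HI; edges |H|=2, |I|=2
  updated: d(GX,HI)=133/4, d(HI,Y)=31/2
3. join HI+Y (d=31/2) ⇒ HIY; edges |HI|=23/4, |Y|=31/4
  updated: d(GX,HIY)=179/6
4. join GX+HIY (d=179/6) ⇒ GHIXY; edges |GX|=161/12, |HIY|=43/6
final tree: ((G:3/2,X:3/2):161/12,((H:2,I:2):23/4,Y:31/4):43/6)
total length: 493/12

493/12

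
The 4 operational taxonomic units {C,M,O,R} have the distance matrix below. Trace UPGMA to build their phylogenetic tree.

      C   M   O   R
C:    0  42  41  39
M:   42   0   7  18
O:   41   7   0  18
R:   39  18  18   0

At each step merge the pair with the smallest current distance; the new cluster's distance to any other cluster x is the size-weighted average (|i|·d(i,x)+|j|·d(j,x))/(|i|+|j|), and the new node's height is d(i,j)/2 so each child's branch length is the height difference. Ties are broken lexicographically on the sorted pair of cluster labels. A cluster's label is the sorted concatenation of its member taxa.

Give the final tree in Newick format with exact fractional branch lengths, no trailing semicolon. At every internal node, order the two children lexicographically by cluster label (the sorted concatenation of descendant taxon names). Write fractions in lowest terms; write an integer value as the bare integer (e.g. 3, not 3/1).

iteration 1: select M,O (d=7); attach at lengths (7/2, 7/2); label the merged cluster MO
  updated: d(C,MO)=83/2, d(MO,R)=18
iteration 2: select MO,R (d=18); attach at lengths (11/2, 9); label the merged cluster MOR
  updated: d(C,MOR)=122/3
iteration 3: select C,MOR (d=122/3); attach at lengths (61/3, 34/3); label the merged cluster CMOR
final tree: (C:61/3,((M:7/2,O:7/2):11/2,R:9):34/3)
total length: 319/6

(C:61/3,((M:7/2,O:7/2):11/2,R:9):34/3)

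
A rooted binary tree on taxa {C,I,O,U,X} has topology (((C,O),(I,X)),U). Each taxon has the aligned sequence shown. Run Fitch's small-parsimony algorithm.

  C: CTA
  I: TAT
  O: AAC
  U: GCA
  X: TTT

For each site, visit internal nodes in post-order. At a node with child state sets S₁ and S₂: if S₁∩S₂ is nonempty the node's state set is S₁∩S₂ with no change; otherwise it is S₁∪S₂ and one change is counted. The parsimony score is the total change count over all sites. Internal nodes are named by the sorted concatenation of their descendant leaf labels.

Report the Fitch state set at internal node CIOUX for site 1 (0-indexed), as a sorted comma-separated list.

[col 0] CO: children C:{C}, O:{A} ∪→ {A,C}; cost 1
[col 0] IX: children I:{T}, X:{T} ∩→ {T}; cost 0
[col 0] CIOX: children CO:{A,C}, IX:{T} ∪→ {A,C,T}; cost 1
[col 0] CIOUX: children CIOX:{A,C,T}, U:{G} ∪→ {A,C,G,T}; cost 1
[col 1] CO: children C:{T}, O:{A} ∪→ {A,T}; cost 1
[col 1] IX: children I:{A}, X:{T} ∪→ {A,T}; cost 1
[col 1] CIOX: children CO:{A,T}, IX:{A,T} ∩→ {A,T}; cost 0
[col 1] CIOUX: children CIOX:{A,T}, U:{C} ∪→ {A,C,T}; cost 1
[col 2] CO: children C:{A}, O:{C} ∪→ {A,C}; cost 1
[col 2] IX: children I:{T}, X:{T} ∩→ {T}; cost 0
[col 2] CIOX: children CO:{A,C}, IX:{T} ∪→ {A,C,T}; cost 1
[col 2] CIOUX: children CIOX:{A,C,T}, U:{A} ∩→ {A}; cost 0
per-site changes: [3, 3, 2]; total = 8

A,C,T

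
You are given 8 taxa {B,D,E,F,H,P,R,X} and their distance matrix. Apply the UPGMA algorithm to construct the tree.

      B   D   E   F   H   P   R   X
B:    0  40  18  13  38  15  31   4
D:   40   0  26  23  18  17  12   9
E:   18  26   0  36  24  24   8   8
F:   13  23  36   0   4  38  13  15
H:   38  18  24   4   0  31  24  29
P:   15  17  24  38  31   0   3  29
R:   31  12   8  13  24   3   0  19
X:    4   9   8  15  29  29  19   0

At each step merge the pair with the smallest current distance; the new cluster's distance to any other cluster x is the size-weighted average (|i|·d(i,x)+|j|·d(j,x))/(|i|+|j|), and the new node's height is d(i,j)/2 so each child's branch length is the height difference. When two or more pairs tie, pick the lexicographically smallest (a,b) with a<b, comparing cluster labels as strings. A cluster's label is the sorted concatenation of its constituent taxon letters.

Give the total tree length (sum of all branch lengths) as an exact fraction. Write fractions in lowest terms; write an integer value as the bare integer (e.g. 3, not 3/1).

667/12

step 1: merge (P,R) at d=3; branch lengths P→3/2, R→3/2; new cluster PR
  updated: d(B,PR)=23, d(D,PR)=29/2, d(E,PR)=16, d(F,PR)=51/2, d(H,PR)=55/2, d(PR,X)=24
step 2: merge (B,X) at d=4; branch lengths B→2, X→2; new cluster BX
  updated: d(BX,D)=49/2, d(BX,E)=13, d(BX,F)=14, d(BX,H)=67/2, d(BX,PR)=47/2
step 3: merge (F,H) at d=4; branch lengths F→2, H→2; new cluster FH
  updated: d(BX,FH)=95/4, d(D,FH)=41/2, d(E,FH)=30, d(FH,PR)=53/2
step 4: merge (BX,E) at d=13; branch lengths BX→9/2, E→13/2; new cluster BEX
  updated: d(BEX,D)=25, d(BEX,FH)=155/6, d(BEX,PR)=21
step 5: merge (D,PR) at d=29/2; branch lengths D→29/4, PR→23/4; new cluster DPR
  updated: d(BEX,DPR)=67/3, d(DPR,FH)=49/2
step 6: merge (BEX,DPR) at d=67/3; branch lengths BEX→14/3, DPR→47/12; new cluster BDEPRX
  updated: d(BDEPRX,FH)=151/6
step 7: merge (BDEPRX,FH) at d=151/6; branch lengths BDEPRX→17/12, FH→127/12; new cluster BDEFHPRX
final tree: ((((B:2,X:2):9/2,E:13/2):14/3,(D:29/4,(P:3/2,R:3/2):23/4):47/12):17/12,(F:2,H:2):127/12)
total length: 667/12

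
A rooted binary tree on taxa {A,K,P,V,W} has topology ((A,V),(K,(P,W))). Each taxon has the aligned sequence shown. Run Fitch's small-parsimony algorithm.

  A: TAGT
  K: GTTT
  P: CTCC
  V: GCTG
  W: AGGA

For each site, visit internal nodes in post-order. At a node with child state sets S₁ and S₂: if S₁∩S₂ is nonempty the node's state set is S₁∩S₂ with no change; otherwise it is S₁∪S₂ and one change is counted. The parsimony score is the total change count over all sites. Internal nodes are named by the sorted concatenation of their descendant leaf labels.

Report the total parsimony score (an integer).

12

site 0, node AV: A={T} ∪ V={G} → {G,T} (+1)
site 0, node PW: P={C} ∪ W={A} → {A,C} (+1)
site 0, node KPW: K={G} ∪ PW={A,C} → {A,C,G} (+1)
site 0, node AKPVW: AV={G,T} ∩ KPW={A,C,G} → {G} (+0)
site 1, node AV: A={A} ∪ V={C} → {A,C} (+1)
site 1, node PW: P={T} ∪ W={G} → {G,T} (+1)
site 1, node KPW: K={T} ∩ PW={G,T} → {T} (+0)
site 1, node AKPVW: AV={A,C} ∪ KPW={T} → {A,C,T} (+1)
site 2, node AV: A={G} ∪ V={T} → {G,T} (+1)
site 2, node PW: P={C} ∪ W={G} → {C,G} (+1)
site 2, node KPW: K={T} ∪ PW={C,G} → {C,G,T} (+1)
site 2, node AKPVW: AV={G,T} ∩ KPW={C,G,T} → {G,T} (+0)
site 3, node AV: A={T} ∪ V={G} → {G,T} (+1)
site 3, node PW: P={C} ∪ W={A} → {A,C} (+1)
site 3, node KPW: K={T} ∪ PW={A,C} → {A,C,T} (+1)
site 3, node AKPVW: AV={G,T} ∩ KPW={A,C,T} → {T} (+0)
per-site changes: [3, 3, 3, 3]; total = 12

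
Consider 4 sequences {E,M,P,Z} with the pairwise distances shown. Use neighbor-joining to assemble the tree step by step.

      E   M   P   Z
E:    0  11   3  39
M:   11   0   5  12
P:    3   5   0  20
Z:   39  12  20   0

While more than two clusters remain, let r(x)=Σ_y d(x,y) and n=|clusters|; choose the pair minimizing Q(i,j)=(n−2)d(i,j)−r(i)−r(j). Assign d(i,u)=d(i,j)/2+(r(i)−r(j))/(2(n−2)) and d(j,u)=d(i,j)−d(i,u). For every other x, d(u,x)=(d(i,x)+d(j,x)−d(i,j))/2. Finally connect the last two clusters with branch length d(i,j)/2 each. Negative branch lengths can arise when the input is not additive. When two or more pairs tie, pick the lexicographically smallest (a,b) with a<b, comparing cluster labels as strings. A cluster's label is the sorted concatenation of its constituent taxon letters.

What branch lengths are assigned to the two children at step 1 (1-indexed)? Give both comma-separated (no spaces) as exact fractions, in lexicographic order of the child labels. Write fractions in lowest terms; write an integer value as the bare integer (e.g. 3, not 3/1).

1. join E+P (d=3, Q=-75) ⇒ EP; edges |E|=31/4, |P|=-19/4
  updated: d(EP,M)=13/2, d(EP,Z)=28
2. join EP+M (d=13/2, Q=-93/2) ⇒ EMP; edges |EP|=45/4, |M|=-19/4
  updated: d(EMP,Z)=67/4
3. join EMP+Z (d=67/4) ⇒ EMPZ; edges |EMP|=67/8, |Z|=67/8
final tree: (((E:31/4,P:-19/4):45/4,M:-19/4):67/8,Z:67/8)
total length: 105/4

31/4,-19/4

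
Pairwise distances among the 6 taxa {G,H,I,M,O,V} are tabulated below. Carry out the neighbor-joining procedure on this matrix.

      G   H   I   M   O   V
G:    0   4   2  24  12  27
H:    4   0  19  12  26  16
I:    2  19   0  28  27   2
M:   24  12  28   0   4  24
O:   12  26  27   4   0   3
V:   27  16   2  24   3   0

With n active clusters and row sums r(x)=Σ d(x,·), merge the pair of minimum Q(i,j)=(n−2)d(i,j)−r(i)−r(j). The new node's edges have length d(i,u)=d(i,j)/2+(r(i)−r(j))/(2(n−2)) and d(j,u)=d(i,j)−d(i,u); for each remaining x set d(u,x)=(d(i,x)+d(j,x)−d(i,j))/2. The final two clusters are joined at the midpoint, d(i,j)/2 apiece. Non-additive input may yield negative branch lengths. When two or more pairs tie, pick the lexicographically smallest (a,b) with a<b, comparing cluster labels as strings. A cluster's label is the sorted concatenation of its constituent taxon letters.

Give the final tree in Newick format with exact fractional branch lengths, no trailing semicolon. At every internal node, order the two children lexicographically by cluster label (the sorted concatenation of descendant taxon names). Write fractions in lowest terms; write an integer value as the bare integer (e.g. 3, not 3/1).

(((G:1,H:3):5,(I:-1/3,V:7/3):8):19/4,(M:9/2,O:-1/2):19/4)

step 1: merge (M,O) at d=4, Q=-148; branch lengths M→9/2, O→-1/2; new cluster MO
  updated: d(G,MO)=16, d(H,MO)=17, d(I,MO)=51/2, d(MO,V)=23/2
step 2: merge (I,V) at d=2, Q=-99; branch lengths I→-1/3, V→7/3; new cluster IV
  updated: d(G,IV)=27/2, d(H,IV)=33/2, d(IV,MO)=35/2
step 3: merge (G,H) at d=4, Q=-63; branch lengths G→1, H→3; new cluster GH
  updated: d(GH,IV)=13, d(GH,MO)=29/2
step 4: merge (GH,IV) at d=13, Q=-45; branch lengths GH→5, IV→8; new cluster GHIV
  updated: d(GHIV,MO)=19/2
step 5: merge (GHIV,MO) at d=19/2; branch lengths GHIV→19/4, MO→19/4; new cluster GHIMOV
final tree: (((G:1,H:3):5,(I:-1/3,V:7/3):8):19/4,(M:9/2,O:-1/2):19/4)
total length: 65/2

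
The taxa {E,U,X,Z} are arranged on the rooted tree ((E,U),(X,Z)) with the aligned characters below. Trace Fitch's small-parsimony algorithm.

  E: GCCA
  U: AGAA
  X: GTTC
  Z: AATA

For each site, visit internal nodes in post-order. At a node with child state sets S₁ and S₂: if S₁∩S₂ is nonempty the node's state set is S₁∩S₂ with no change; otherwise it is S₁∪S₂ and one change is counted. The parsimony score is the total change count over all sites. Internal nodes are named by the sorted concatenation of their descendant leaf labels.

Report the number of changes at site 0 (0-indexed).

2

EU@0: {G} ∪ {A} = {A,G} (union, +1)
XZ@0: {G} ∪ {A} = {A,G} (union, +1)
EUXZ@0: {A,G} ∩ {A,G} = {A,G} (intersection, +0)
EU@1: {C} ∪ {G} = {C,G} (union, +1)
XZ@1: {T} ∪ {A} = {A,T} (union, +1)
EUXZ@1: {C,G} ∪ {A,T} = {A,C,G,T} (union, +1)
EU@2: {C} ∪ {A} = {A,C} (union, +1)
XZ@2: {T} ∩ {T} = {T} (intersection, +0)
EUXZ@2: {A,C} ∪ {T} = {A,C,T} (union, +1)
EU@3: {A} ∩ {A} = {A} (intersection, +0)
XZ@3: {C} ∪ {A} = {A,C} (union, +1)
EUXZ@3: {A} ∩ {A,C} = {A} (intersection, +0)
per-site changes: [2, 3, 2, 1]; total = 8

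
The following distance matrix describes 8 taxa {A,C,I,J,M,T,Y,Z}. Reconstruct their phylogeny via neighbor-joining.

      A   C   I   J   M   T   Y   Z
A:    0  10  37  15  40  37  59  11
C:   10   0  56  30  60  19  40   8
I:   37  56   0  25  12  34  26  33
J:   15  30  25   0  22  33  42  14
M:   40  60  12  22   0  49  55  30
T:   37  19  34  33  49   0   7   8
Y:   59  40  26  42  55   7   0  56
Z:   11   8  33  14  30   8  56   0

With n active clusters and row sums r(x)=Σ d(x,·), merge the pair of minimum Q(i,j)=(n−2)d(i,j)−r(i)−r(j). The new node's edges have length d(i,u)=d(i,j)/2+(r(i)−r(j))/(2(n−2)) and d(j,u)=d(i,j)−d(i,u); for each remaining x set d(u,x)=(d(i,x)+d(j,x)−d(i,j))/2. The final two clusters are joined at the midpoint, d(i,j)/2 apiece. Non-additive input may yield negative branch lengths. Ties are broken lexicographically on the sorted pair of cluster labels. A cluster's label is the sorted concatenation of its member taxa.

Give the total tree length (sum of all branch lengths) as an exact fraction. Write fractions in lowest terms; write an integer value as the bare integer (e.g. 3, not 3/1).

2651/32

step 1: merge (T,Y) at d=7, Q=-430; branch lengths T→-14/3, Y→35/3; new cluster TY
  updated: d(A,TY)=89/2, d(C,TY)=26, d(I,TY)=53/2, d(J,TY)=34, d(M,TY)=97/2, d(TY,Z)=57/2
step 2: merge (I,M) at d=12, Q=-342; branch lengths I→37/10, M→83/10; new cluster IM
  updated: d(A,IM)=65/2, d(C,IM)=52, d(IM,J)=35/2, d(IM,TY)=63/2, d(IM,Z)=51/2
step 3: merge (IM,J) at d=35/2, Q=-399/2; branch lengths IM→237/16, J→43/16; new cluster IJM
  updated: d(A,IJM)=15, d(C,IJM)=129/4, d(IJM,TY)=24, d(IJM,Z)=11
step 4: merge (IJM,TY) at d=24, Q=-533/4; branch lengths IJM→125/24, TY→451/24; new cluster IJMTY
  updated: d(A,IJMTY)=71/4, d(C,IJMTY)=137/8, d(IJMTY,Z)=31/4
step 5: merge (A,C) at d=10, Q=-431/8; branch lengths A→189/32, C→131/32; new cluster AC
  updated: d(AC,IJMTY)=199/16, d(AC,Z)=9/2
step 6: merge (AC,IJMTY) at d=199/16, Q=-395/16; branch lengths AC→147/32, IJMTY→251/32; new cluster ACIJMTY
  updated: d(ACIJMTY,Z)=-3/32
step 7: merge (ACIJMTY,Z) at d=-3/32; branch lengths ACIJMTY→-3/64, Z→-3/64; new cluster ACIJMTYZ
final tree: (((A:189/32,C:131/32):147/32,(((I:37/10,M:83/10):237/16,J:43/16):125/24,(T:-14/3,Y:35/3):451/24):251/32):-3/64,Z:-3/64)
total length: 2651/32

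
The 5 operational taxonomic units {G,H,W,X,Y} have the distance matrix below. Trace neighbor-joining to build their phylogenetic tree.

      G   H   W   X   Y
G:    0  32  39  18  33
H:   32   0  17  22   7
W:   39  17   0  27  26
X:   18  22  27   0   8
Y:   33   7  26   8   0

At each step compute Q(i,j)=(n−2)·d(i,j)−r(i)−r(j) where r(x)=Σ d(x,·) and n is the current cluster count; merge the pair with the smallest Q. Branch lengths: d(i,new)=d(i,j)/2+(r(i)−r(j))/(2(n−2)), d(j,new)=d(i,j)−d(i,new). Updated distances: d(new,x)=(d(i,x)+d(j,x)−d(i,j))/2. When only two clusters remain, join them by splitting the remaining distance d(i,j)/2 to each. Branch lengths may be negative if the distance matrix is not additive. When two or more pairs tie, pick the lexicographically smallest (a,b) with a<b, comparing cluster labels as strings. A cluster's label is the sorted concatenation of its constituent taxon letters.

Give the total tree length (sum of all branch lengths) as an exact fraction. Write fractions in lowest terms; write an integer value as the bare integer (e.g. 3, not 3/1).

1. join G+X (d=18, Q=-143) ⇒ GX; edges |G|=101/6, |X|=7/6
  updated: d(GX,H)=18, d(GX,W)=24, d(GX,Y)=23/2
2. join GX+Y (d=23/2, Q=-75) ⇒ GXY; edges |GX|=8, |Y|=7/2
  updated: d(GXY,H)=27/4, d(GXY,W)=77/4
3. join GXY+H (d=27/4, Q=-43) ⇒ GHXY; edges |GXY|=9/2, |H|=9/4
  updated: d(GHXY,W)=59/4
4. join GHXY+W (d=59/4) ⇒ GHWXY; edges |GHXY|=59/8, |W|=59/8
final tree: ((((G:101/6,X:7/6):8,Y:7/2):9/2,H:9/4):59/8,W:59/8)
total length: 51

51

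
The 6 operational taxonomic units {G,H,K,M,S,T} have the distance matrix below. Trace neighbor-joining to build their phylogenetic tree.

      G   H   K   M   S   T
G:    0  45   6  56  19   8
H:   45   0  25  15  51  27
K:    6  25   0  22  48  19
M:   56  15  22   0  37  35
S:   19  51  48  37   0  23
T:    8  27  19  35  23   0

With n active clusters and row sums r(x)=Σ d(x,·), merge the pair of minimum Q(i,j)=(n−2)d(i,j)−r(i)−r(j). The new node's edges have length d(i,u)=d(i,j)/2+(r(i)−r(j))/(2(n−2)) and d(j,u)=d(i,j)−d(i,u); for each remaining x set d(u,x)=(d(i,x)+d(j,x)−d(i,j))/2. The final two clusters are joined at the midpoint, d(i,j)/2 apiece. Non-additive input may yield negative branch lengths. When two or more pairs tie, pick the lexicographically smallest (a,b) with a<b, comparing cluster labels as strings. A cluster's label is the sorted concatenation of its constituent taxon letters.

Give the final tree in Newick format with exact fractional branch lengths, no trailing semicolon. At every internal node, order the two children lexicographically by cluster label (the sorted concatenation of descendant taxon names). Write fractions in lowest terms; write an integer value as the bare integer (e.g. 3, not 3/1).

step 1: merge (H,M) at d=15, Q=-268; branch lengths H→29/4, M→31/4; new cluster HM
  updated: d(G,HM)=43, d(HM,K)=16, d(HM,S)=73/2, d(HM,T)=47/2
step 2: merge (HM,K) at d=16, Q=-160; branch lengths HM→13, K→3; new cluster HKM
  updated: d(G,HKM)=33/2, d(HKM,S)=137/4, d(HKM,T)=53/4
step 3: merge (G,S) at d=19, Q=-327/4; branch lengths G→21/16, S→283/16; new cluster GS
  updated: d(GS,HKM)=127/8, d(GS,T)=6
step 4: merge (GS,HKM) at d=127/8, Q=-281/8; branch lengths GS→69/16, HKM→185/16; new cluster GHKMS
  updated: d(GHKMS,T)=27/16
step 5: merge (GHKMS,T) at d=27/16; branch lengths GHKMS→27/32, T→27/32; new cluster GHKMST
final tree: (((G:21/16,S:283/16):69/16,((H:29/4,M:31/4):13,K:3):185/16):27/32,T:27/32)
total length: 1081/16

(((G:21/16,S:283/16):69/16,((H:29/4,M:31/4):13,K:3):185/16):27/32,T:27/32)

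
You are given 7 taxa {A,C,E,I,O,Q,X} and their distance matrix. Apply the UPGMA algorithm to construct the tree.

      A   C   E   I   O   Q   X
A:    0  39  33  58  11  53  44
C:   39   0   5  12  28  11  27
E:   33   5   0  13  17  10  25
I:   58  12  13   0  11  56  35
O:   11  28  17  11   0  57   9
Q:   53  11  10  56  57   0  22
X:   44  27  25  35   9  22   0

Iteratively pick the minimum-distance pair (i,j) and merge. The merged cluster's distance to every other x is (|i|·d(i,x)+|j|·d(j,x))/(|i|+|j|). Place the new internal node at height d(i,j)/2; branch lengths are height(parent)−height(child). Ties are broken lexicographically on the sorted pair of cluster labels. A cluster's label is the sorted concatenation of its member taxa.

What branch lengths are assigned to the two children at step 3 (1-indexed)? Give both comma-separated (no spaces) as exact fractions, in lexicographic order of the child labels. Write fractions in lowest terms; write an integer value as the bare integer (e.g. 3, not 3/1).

11/4,21/4

1. join C+E (d=5) ⇒ CE; edges |C|=5/2, |E|=5/2
  updated: d(A,CE)=36, d(CE,I)=25/2, d(CE,O)=45/2, d(CE,Q)=21/2, d(CE,X)=26
2. join O+X (d=9) ⇒ OX; edges |O|=9/2, |X|=9/2
  updated: d(A,OX)=55/2, d(CE,OX)=97/4, d(I,OX)=23, d(OX,Q)=79/2
3. join CE+Q (d=21/2) ⇒ CEQ; edges |CE|=11/4, |Q|=21/4
  updated: d(A,CEQ)=125/3, d(CEQ,I)=27, d(CEQ,OX)=88/3
4. join I+OX (d=23) ⇒ IOX; edges |I|=23/2, |OX|=7
  updated: d(A,IOX)=113/3, d(CEQ,IOX)=257/9
5. join CEQ+IOX (d=257/9) ⇒ CEIOQX; edges |CEQ|=325/36, |IOX|=25/9
  updated: d(A,CEIOQX)=119/3
6. join A+CEIOQX (d=119/3) ⇒ ACEIOQX; edges |A|=119/6, |CEIOQX|=50/9
final tree: (A:119/6,(((C:5/2,E:5/2):11/4,Q:21/4):325/36,(I:23/2,(O:9/2,X:9/2):7):25/9):50/9)
total length: 2797/36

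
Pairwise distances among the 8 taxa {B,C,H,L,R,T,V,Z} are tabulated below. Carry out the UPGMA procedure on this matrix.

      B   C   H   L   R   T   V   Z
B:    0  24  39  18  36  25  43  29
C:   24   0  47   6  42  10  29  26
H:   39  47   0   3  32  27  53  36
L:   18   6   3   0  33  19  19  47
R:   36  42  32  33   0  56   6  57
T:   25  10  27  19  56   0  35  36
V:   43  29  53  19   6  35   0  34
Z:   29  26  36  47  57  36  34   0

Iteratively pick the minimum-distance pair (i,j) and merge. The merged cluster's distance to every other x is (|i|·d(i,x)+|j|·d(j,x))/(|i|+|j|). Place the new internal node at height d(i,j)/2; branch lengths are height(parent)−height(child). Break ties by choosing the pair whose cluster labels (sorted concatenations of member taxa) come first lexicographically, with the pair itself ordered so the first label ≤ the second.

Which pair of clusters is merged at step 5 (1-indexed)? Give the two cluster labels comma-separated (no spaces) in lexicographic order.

step 1: merge (H,L) at d=3; branch lengths H→3/2, L→3/2; new cluster HL
  updated: d(B,HL)=57/2, d(C,HL)=53/2, d(HL,R)=65/2, d(HL,T)=23, d(HL,V)=36, d(HL,Z)=83/2
step 2: merge (R,V) at d=6; branch lengths R→3, V→3; new cluster RV
  updated: d(B,RV)=79/2, d(C,RV)=71/2, d(HL,RV)=137/4, d(RV,T)=91/2, d(RV,Z)=91/2
step 3: merge (C,T) at d=10; branch lengths C→5, T→5; new cluster CT
  updated: d(B,CT)=49/2, d(CT,HL)=99/4, d(CT,RV)=81/2, d(CT,Z)=31
step 4: merge (B,CT) at d=49/2; branch lengths B→49/4, CT→29/4; new cluster BCT
  updated: d(BCT,HL)=26, d(BCT,RV)=241/6, d(BCT,Z)=91/3
step 5: merge (BCT,HL) at d=26; branch lengths BCT→3/4, HL→23/2; new cluster BCHLT
  updated: d(BCHLT,RV)=189/5, d(BCHLT,Z)=174/5
step 6: merge (BCHLT,Z) at d=174/5; branch lengths BCHLT→22/5, Z→87/5; new cluster BCHLTZ
  updated: d(BCHLTZ,RV)=469/12
step 7: merge (BCHLTZ,RV) at d=469/12; branch lengths BCHLTZ→257/120, RV→397/24; new cluster BCHLRTVZ
final tree: ((((B:49/4,(C:5,T:5):29/4):3/4,(H:3/2,L:3/2):23/2):22/5,Z:87/5):257/120,(R:3,V:3):397/24)
total length: 2737/30

BCT,HL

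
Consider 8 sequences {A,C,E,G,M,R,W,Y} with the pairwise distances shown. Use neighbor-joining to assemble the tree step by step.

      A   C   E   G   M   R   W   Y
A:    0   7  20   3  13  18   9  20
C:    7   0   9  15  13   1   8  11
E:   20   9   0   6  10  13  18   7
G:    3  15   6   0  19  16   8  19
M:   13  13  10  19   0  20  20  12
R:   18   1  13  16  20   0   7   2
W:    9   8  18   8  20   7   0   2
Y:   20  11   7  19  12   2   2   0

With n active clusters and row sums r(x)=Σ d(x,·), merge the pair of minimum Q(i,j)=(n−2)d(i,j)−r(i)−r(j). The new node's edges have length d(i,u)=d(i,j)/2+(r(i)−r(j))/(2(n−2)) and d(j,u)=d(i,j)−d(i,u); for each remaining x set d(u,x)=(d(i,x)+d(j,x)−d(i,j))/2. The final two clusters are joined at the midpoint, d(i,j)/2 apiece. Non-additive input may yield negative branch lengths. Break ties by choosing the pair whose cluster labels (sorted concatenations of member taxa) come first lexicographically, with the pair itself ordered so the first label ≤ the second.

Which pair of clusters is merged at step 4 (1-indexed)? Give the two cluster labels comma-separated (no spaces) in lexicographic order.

C,R

1. join A+G (d=3, Q=-158) ⇒ AG; edges |A|=11/6, |G|=7/6
  updated: d(AG,C)=19/2, d(AG,E)=23/2, d(AG,M)=29/2, d(AG,R)=31/2, d(AG,W)=7, d(AG,Y)=18
2. join E+M (d=10, Q=-108) ⇒ EM; edges |E|=29/10, |M|=71/10
  updated: d(AG,EM)=8, d(C,EM)=6, d(EM,R)=23/2, d(EM,W)=14, d(EM,Y)=9/2
3. join AG+EM (d=8, Q=-70) ⇒ AEGM; edges |AG|=23/4, |EM|=9/4
  updated: d(AEGM,C)=15/4, d(AEGM,R)=19/2, d(AEGM,W)=13/2, d(AEGM,Y)=29/4
4. join C+R (d=1, Q=-161/4) ⇒ CR; edges |C|=29/24, |R|=-5/24
  updated: d(AEGM,CR)=49/8, d(CR,W)=7, d(CR,Y)=6
5. join AEGM+CR (d=49/8, Q=-107/4) ⇒ ACEGMR; edges |AEGM|=13/4, |CR|=23/8
  updated: d(ACEGMR,W)=59/16, d(ACEGMR,Y)=57/16
6. join ACEGMR+W (d=59/16, Q=-37/4) ⇒ ACEGMRW; edges |ACEGMR|=21/8, |W|=17/16
  updated: d(ACEGMRW,Y)=15/16
7. join ACEGMRW+Y (d=15/16) ⇒ ACEGMRWY; edges |ACEGMRW|=15/32, |Y|=15/32
final tree: (((((A:11/6,G:7/6):23/4,(E:29/10,M:71/10):9/4):13/4,(C:29/24,R:-5/24):23/8):21/8,W:17/16):15/32,Y:15/32)
total length: 131/4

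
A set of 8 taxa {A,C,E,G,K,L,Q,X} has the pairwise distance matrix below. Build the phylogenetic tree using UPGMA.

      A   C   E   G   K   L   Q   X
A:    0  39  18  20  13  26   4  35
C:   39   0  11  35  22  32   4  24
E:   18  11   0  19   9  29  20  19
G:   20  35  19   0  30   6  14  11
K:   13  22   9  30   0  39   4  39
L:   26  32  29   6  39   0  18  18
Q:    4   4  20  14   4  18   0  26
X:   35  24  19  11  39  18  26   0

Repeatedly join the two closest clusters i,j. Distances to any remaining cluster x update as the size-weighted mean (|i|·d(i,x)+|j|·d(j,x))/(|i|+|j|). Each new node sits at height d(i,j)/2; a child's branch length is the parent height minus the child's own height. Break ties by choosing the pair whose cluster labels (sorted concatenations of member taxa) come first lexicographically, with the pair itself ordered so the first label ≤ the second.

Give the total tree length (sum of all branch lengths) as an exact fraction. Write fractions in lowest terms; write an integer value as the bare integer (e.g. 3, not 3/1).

iteration 1: select A,Q (d=4); attach at lengths (2, 2); label the merged cluster AQ
  updated: d(AQ,C)=43/2, d(AQ,E)=19, d(AQ,G)=17, d(AQ,K)=17/2, d(AQ,L)=22, d(AQ,X)=61/2
iteration 2: select G,L (d=6); attach at lengths (3, 3); label the merged cluster GL
  updated: d(AQ,GL)=39/2, d(C,GL)=67/2, d(E,GL)=24, d(GL,K)=69/2, d(GL,X)=29/2
iteration 3: select AQ,K (d=17/2); attach at lengths (9/4, 17/4); label the merged cluster AKQ
  updated: d(AKQ,C)=65/3, d(AKQ,E)=47/3, d(AKQ,GL)=49/2, d(AKQ,X)=100/3
iteration 4: select C,E (d=11); attach at lengths (11/2, 11/2); label the merged cluster CE
  updated: d(AKQ,CE)=56/3, d(CE,GL)=115/4, d(CE,X)=43/2
iteration 5: select GL,X (d=29/2); attach at lengths (17/4, 29/4); label the merged cluster GLX
  updated: d(AKQ,GLX)=247/9, d(CE,GLX)=79/3
iteration 6: select AKQ,CE (d=56/3); attach at lengths (61/12, 23/6); label the merged cluster ACEKQ
  updated: d(ACEKQ,GLX)=27
iteration 7: select ACEKQ,GLX (d=27); attach at lengths (25/6, 25/4); label the merged cluster ACEGKLQX
final tree: ((((A:2,Q:2):9/4,K:17/4):61/12,(C:11/2,E:11/2):23/6):25/6,((G:3,L:3):17/4,X:29/4):25/4)
total length: 175/3

175/3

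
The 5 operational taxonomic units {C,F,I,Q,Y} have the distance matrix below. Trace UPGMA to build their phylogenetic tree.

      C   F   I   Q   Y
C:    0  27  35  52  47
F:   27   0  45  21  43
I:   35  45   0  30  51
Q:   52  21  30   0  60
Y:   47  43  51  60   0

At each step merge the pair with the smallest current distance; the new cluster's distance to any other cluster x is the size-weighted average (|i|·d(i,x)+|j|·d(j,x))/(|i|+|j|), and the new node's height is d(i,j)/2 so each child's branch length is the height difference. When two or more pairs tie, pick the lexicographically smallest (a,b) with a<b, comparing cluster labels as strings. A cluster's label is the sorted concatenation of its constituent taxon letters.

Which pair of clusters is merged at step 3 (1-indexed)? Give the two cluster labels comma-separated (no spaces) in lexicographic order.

CI,FQ

1. join F+Q (d=21) ⇒ FQ; edges |F|=21/2, |Q|=21/2
  updated: d(C,FQ)=79/2, d(FQ,I)=75/2, d(FQ,Y)=103/2
2. join C+I (d=35) ⇒ CI; edges |C|=35/2, |I|=35/2
  updated: d(CI,FQ)=77/2, d(CI,Y)=49
3. join CI+FQ (d=77/2) ⇒ CFIQ; edges |CI|=7/4, |FQ|=35/4
  updated: d(CFIQ,Y)=201/4
4. join CFIQ+Y (d=201/4) ⇒ CFIQY; edges |CFIQ|=47/8, |Y|=201/8
final tree: (((C:35/2,I:35/2):7/4,(F:21/2,Q:21/2):35/4):47/8,Y:201/8)
total length: 195/2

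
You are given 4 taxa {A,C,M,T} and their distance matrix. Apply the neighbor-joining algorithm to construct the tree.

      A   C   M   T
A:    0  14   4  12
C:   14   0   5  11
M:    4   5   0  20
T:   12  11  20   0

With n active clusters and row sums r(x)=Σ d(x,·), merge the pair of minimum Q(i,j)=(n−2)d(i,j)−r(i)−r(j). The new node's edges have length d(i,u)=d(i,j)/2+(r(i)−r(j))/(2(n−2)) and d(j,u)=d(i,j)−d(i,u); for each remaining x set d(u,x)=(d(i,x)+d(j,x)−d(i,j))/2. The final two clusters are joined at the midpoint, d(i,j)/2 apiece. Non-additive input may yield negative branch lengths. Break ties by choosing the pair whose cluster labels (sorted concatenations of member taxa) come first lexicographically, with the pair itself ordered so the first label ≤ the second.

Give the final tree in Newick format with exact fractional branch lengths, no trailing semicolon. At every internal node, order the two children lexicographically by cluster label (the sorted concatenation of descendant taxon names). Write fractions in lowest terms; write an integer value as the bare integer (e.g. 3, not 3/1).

(((A:9/4,M:7/4):21/4,C:9/4):35/8,T:35/8)

iteration 1: select A,M (d=4, Q=-51); attach at lengths (9/4, 7/4); label the merged cluster AM
  updated: d(AM,C)=15/2, d(AM,T)=14
iteration 2: select AM,C (d=15/2, Q=-65/2); attach at lengths (21/4, 9/4); label the merged cluster ACM
  updated: d(ACM,T)=35/4
iteration 3: select ACM,T (d=35/4); attach at lengths (35/8, 35/8); label the merged cluster ACMT
final tree: (((A:9/4,M:7/4):21/4,C:9/4):35/8,T:35/8)
total length: 81/4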